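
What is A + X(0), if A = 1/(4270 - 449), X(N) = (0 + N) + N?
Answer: 1/3821 ≈ 0.00026171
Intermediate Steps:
X(N) = 2*N (X(N) = N + N = 2*N)
A = 1/3821 ≈ 0.00026171
A + X(0) = 1/3821 + 2*0 = 1/3821 + 0 = 1/3821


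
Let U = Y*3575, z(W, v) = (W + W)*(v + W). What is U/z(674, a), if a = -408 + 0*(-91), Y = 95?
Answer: 17875/18872 ≈ 0.94717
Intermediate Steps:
a = -408 (a = -408 + 0 = -408)
z(W, v) = 2*W*(W + v) (z(W, v) = (2*W)*(W + v) = 2*W*(W + v))
U = 339625 (U = 95*3575 = 339625)
U/z(674, a) = 339625/((2*674*(674 - 408))) = 339625/((2*674*266)) = 339625/358568 = 339625*(1/358568) = 17875/18872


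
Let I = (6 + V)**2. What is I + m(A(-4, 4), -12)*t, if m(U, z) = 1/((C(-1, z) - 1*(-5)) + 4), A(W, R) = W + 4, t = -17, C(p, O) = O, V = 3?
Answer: 260/3 ≈ 86.667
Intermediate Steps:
A(W, R) = 4 + W
I = 81 (I = (6 + 3)**2 = 9**2 = 81)
m(U, z) = 1/(9 + z) (m(U, z) = 1/((z - 1*(-5)) + 4) = 1/((z + 5) + 4) = 1/((5 + z) + 4) = 1/(9 + z))
I + m(A(-4, 4), -12)*t = 81 - 17/(9 - 12) = 81 - 17/(-3) = 81 - 1/3*(-17) = 81 + 17/3 = 260/3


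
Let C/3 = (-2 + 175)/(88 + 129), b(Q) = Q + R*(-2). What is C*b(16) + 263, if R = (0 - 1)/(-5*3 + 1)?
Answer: 457106/1519 ≈ 300.93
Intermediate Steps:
R = 1/14 (R = -1/(-15 + 1) = -1/(-14) = -1*(-1/14) = 1/14 ≈ 0.071429)
b(Q) = -⅐ + Q (b(Q) = Q + (1/14)*(-2) = Q - ⅐ = -⅐ + Q)
C = 519/217 (C = 3*((-2 + 175)/(88 + 129)) = 3*(173/217) = 519/217 ≈ 2.3917)
C*b(16) + 263 = 519*(-⅐ + 16)/217 + 263 = (519/217)*(111/7) + 263 = 57609/1519 + 263 = 457106/1519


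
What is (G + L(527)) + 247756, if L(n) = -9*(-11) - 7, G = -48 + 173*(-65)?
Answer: 236555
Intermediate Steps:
G = -11293 (G = -48 - 11245 = -11293)
L(n) = 92 (L(n) = 99 - 7 = 92)
(G + L(527)) + 247756 = (-11293 + 92) + 247756 = -11201 + 247756 = 236555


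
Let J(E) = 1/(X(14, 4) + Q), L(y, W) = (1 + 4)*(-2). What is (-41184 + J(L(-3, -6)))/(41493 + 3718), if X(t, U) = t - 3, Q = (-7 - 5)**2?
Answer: -6383519/7007705 ≈ -0.91093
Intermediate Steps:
Q = 144 (Q = (-12)**2 = 144)
L(y, W) = -10 (L(y, W) = 5*(-2) = -10)
X(t, U) = -3 + t
J(E) = 1/155 (J(E) = 1/((-3 + 14) + 144) = 1/(11 + 144) = 1/155)
(-41184 + J(L(-3, -6)))/(41493 + 3718) = (-41184 + 1/155)/(41493 + 3718) = -6383519/155/45211 = -6383519/155*1/45211 = -6383519/7007705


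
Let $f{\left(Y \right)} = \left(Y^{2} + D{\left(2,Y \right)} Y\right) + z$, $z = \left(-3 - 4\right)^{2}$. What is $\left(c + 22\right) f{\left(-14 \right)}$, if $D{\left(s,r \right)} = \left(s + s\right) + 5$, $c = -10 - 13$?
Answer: $-119$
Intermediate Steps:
$c = -23$ ($c = -10 - 13 = -23$)
$z = 49$ ($z = \left(-7\right)^{2} = 49$)
$D{\left(s,r \right)} = 5 + 2 s$ ($D{\left(s,r \right)} = 2 s + 5 = 5 + 2 s$)
$f{\left(Y \right)} = 49 + Y^{2} + 9 Y$ ($f{\left(Y \right)} = \left(Y^{2} + \left(5 + 2 \cdot 2\right) Y\right) + 49 = \left(Y^{2} + \left(5 + 4\right) Y\right) + 49 = \left(Y^{2} + 9 Y\right) + 49 = 49 + Y^{2} + 9 Y$)
$\left(c + 22\right) f{\left(-14 \right)} = \left(-23 + 22\right) \left(49 + \left(-14\right)^{2} + 9 \left(-14\right)\right) = - (49 + 196 - 126) = \left(-1\right) 119 = -119$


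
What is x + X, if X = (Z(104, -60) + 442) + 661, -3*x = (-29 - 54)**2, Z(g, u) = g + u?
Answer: -3448/3 ≈ -1149.3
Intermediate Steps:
x = -6889/3 (x = -(-29 - 54)**2/3 = -1/3*(-83)**2 = -1/3*6889 = -6889/3 ≈ -2296.3)
X = 1147 (X = ((104 - 60) + 442) + 661 = (44 + 442) + 661 = 486 + 661 = 1147)
x + X = -6889/3 + 1147 = -3448/3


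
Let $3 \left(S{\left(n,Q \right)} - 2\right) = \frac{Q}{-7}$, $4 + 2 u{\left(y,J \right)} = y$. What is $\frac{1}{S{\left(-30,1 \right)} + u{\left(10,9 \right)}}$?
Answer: $\frac{21}{104} \approx 0.20192$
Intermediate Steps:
$u{\left(y,J \right)} = -2 + \frac{y}{2}$
$S{\left(n,Q \right)} = 2 - \frac{Q}{21}$ ($S{\left(n,Q \right)} = 2 + \frac{Q \frac{1}{-7}}{3} = 2 + \frac{Q \left(- \frac{1}{7}\right)}{3} = 2 + \frac{\left(- \frac{1}{7}\right) Q}{3} = 2 - \frac{Q}{21}$)
$\frac{1}{S{\left(-30,1 \right)} + u{\left(10,9 \right)}} = \frac{1}{\left(2 - \frac{1}{21}\right) + \left(-2 + \frac{1}{2} \cdot 10\right)} = \frac{1}{\left(2 - \frac{1}{21}\right) + \left(-2 + 5\right)} = \frac{1}{\frac{41}{21} + 3} = \frac{1}{\frac{104}{21}} = \frac{21}{104}$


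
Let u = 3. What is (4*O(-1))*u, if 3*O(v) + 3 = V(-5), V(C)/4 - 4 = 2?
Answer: 84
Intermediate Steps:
V(C) = 24 (V(C) = 16 + 4*2 = 16 + 8 = 24)
O(v) = 7 (O(v) = -1 + (⅓)*24 = -1 + 8 = 7)
(4*O(-1))*u = (4*7)*3 = 28*3 = 84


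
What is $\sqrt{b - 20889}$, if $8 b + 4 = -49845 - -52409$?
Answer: $i \sqrt{20569} \approx 143.42 i$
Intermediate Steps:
$b = 320$ ($b = - \frac{1}{2} + \frac{-49845 - -52409}{8} = - \frac{1}{2} + \frac{-49845 + 52409}{8} = - \frac{1}{2} + \frac{1}{8} \cdot 2564 = - \frac{1}{2} + \frac{641}{2} = 320$)
$\sqrt{b - 20889} = \sqrt{320 - 20889} = \sqrt{-20569} = i \sqrt{20569}$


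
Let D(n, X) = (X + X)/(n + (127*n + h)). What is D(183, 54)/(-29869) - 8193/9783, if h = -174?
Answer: -316092484823/377435884875 ≈ -0.83747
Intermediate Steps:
D(n, X) = 2*X/(-174 + 128*n) (D(n, X) = (X + X)/(n + (127*n - 174)) = (2*X)/(n + (-174 + 127*n)) = (2*X)/(-174 + 128*n) = 2*X/(-174 + 128*n))
D(183, 54)/(-29869) - 8193/9783 = (54/(-87 + 64*183))/(-29869) - 8193/9783 = (54/(-87 + 11712))*(-1/29869) - 8193*1/9783 = (54/11625)*(-1/29869) - 2731/3261 = (54*(1/11625))*(-1/29869) - 2731/3261 = (18/3875)*(-1/29869) - 2731/3261 = -18/115742375 - 2731/3261 = -316092484823/377435884875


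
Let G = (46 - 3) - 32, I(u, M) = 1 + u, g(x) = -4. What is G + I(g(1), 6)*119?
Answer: -346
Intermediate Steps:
G = 11 (G = 43 - 32 = 11)
G + I(g(1), 6)*119 = 11 + (1 - 4)*119 = 11 - 3*119 = 11 - 357 = -346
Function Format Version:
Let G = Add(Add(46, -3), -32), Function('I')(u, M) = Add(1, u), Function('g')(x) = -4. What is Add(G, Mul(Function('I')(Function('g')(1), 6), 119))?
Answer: -346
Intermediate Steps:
G = 11 (G = Add(43, -32) = 11)
Add(G, Mul(Function('I')(Function('g')(1), 6), 119)) = Add(11, Mul(Add(1, -4), 119)) = Add(11, Mul(-3, 119)) = Add(11, -357) = -346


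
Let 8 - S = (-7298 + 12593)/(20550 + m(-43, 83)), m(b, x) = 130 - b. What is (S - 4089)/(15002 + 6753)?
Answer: -84575858/450828865 ≈ -0.18760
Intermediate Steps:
S = 160489/20723 (S = 8 - (-7298 + 12593)/(20550 + (130 - 1*(-43))) = 8 - 5295/(20550 + (130 + 43)) = 8 - 5295/(20550 + 173) = 8 - 5295/20723 = 160489/20723 ≈ 7.7445)
(S - 4089)/(15002 + 6753) = (160489/20723 - 4089)/(15002 + 6753) = -84575858/20723/21755 = -84575858/20723*1/21755 = -84575858/450828865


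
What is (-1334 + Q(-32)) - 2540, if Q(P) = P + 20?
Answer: -3886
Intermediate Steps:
Q(P) = 20 + P
(-1334 + Q(-32)) - 2540 = (-1334 + (20 - 32)) - 2540 = (-1334 - 12) - 2540 = -1346 - 2540 = -3886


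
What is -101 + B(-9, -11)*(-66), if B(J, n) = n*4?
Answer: 2803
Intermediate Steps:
B(J, n) = 4*n
-101 + B(-9, -11)*(-66) = -101 + (4*(-11))*(-66) = -101 - 44*(-66) = -101 + 2904 = 2803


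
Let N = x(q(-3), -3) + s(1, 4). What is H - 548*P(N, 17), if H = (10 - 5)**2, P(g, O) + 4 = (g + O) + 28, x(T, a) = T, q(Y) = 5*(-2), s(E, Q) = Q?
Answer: -19155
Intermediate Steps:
q(Y) = -10
N = -6 (N = -10 + 4 = -6)
P(g, O) = 24 + O + g (P(g, O) = -4 + ((g + O) + 28) = -4 + ((O + g) + 28) = -4 + (28 + O + g) = 24 + O + g)
H = 25 (H = 5**2 = 25)
H - 548*P(N, 17) = 25 - 548*(24 + 17 - 6) = 25 - 548*35 = 25 - 19180 = -19155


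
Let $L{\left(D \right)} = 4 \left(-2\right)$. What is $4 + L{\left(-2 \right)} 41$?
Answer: $-324$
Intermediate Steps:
$L{\left(D \right)} = -8$
$4 + L{\left(-2 \right)} 41 = 4 - 328 = -324$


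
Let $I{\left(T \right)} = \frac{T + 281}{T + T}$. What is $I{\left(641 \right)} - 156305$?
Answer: $- \frac{100191044}{641} \approx -1.563 \cdot 10^{5}$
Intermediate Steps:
$I{\left(T \right)} = \frac{281 + T}{2 T}$
$I{\left(641 \right)} - 156305 = \frac{281 + 641}{2 \cdot 641} - 156305 = \frac{1}{2} \cdot \frac{1}{641} \cdot 922 - 156305 = \frac{461}{641} - 156305 = - \frac{100191044}{641}$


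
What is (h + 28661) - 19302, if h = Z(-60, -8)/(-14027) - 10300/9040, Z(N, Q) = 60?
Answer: 59330718211/6340204 ≈ 9357.9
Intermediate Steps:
h = -7251025/6340204 (h = 60/(-14027) - 10300/9040 = 60*(-1/14027) - 10300*1/9040 = -60/14027 - 515/452 = -7251025/6340204 ≈ -1.1437)
(h + 28661) - 19302 = (-7251025/6340204 + 28661) - 19302 = 181709335819/6340204 - 19302 = 59330718211/6340204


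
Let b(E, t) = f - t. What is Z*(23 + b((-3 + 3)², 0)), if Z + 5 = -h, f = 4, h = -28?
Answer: 621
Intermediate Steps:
Z = 23 (Z = -5 - 1*(-28) = -5 + 28 = 23)
b(E, t) = 4 - t
Z*(23 + b((-3 + 3)², 0)) = 23*(23 + (4 - 1*0)) = 23*(23 + (4 + 0)) = 23*(23 + 4) = 23*27 = 621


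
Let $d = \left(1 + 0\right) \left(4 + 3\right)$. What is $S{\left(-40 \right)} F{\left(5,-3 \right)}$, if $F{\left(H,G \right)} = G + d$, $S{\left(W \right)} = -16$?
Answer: $-64$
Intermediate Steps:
$d = 7$ ($d = 1 \cdot 7 = 7$)
$F{\left(H,G \right)} = 7 + G$ ($F{\left(H,G \right)} = G + 7 = 7 + G$)
$S{\left(-40 \right)} F{\left(5,-3 \right)} = - 16 \left(7 - 3\right) = \left(-16\right) 4 = -64$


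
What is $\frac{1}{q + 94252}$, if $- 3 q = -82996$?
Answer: $\frac{3}{365752} \approx 8.2023 \cdot 10^{-6}$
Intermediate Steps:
$q = \frac{82996}{3}$ ($q = \left(- \frac{1}{3}\right) \left(-82996\right) = \frac{82996}{3} \approx 27665.0$)
$\frac{1}{q + 94252} = \frac{1}{\frac{82996}{3} + 94252} = \frac{1}{\frac{365752}{3}} = \frac{3}{365752}$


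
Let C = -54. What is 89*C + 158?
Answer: -4648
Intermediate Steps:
89*C + 158 = 89*(-54) + 158 = -4806 + 158 = -4648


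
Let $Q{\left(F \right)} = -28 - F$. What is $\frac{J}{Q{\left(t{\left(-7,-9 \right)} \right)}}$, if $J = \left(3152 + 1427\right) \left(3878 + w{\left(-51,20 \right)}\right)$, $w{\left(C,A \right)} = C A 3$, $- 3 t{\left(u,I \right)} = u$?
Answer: $- \frac{11236866}{91} \approx -1.2348 \cdot 10^{5}$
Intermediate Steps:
$t{\left(u,I \right)} = - \frac{u}{3}$
$w{\left(C,A \right)} = 3 A C$ ($w{\left(C,A \right)} = A C 3 = 3 A C$)
$J = 3745622$ ($J = \left(3152 + 1427\right) \left(3878 + 3 \cdot 20 \left(-51\right)\right) = 4579 \left(3878 - 3060\right) = 4579 \cdot 818 = 3745622$)
$\frac{J}{Q{\left(t{\left(-7,-9 \right)} \right)}} = \frac{3745622}{-28 - \left(- \frac{1}{3}\right) \left(-7\right)} = \frac{3745622}{-28 - \frac{7}{3}} = \frac{3745622}{- \frac{91}{3}} = 3745622 \left(- \frac{3}{91}\right) = - \frac{11236866}{91}$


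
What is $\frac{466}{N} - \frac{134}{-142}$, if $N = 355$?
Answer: $\frac{801}{355} \approx 2.2563$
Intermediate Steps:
$\frac{466}{N} - \frac{134}{-142} = \frac{466}{355} - \frac{134}{-142} = 466 \cdot \frac{1}{355} - - \frac{67}{71} = \frac{466}{355} + \frac{67}{71} = \frac{801}{355}$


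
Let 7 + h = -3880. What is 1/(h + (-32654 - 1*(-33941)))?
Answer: -1/2600 ≈ -0.00038462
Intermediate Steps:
h = -3887 (h = -7 - 3880 = -3887)
1/(h + (-32654 - 1*(-33941))) = 1/(-3887 + (-32654 - 1*(-33941))) = 1/(-3887 + (-32654 + 33941)) = 1/(-3887 + 1287) = 1/(-2600) = -1/2600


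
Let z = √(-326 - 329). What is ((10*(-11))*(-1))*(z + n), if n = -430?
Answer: -47300 + 110*I*√655 ≈ -47300.0 + 2815.2*I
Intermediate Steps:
z = I*√655 (z = √(-655) = I*√655 ≈ 25.593*I)
((10*(-11))*(-1))*(z + n) = ((10*(-11))*(-1))*(I*√655 - 430) = (-110*(-1))*(-430 + I*√655) = 110*(-430 + I*√655) = -47300 + 110*I*√655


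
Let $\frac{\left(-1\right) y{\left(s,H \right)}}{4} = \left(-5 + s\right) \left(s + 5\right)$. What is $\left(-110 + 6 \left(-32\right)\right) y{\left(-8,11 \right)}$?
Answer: $47112$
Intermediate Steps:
$y{\left(s,H \right)} = - 4 \left(-5 + s\right) \left(5 + s\right)$ ($y{\left(s,H \right)} = - 4 \left(-5 + s\right) \left(s + 5\right) = - 4 \left(-5 + s\right) \left(5 + s\right)$)
$\left(-110 + 6 \left(-32\right)\right) y{\left(-8,11 \right)} = \left(-110 + 6 \left(-32\right)\right) \left(100 - 4 \left(-8\right)^{2}\right) = \left(-110 - 192\right) \left(100 - 256\right) = - 302 \left(100 - 256\right) = \left(-302\right) \left(-156\right) = 47112$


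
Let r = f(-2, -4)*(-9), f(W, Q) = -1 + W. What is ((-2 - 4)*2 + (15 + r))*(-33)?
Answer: -990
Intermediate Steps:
r = 27 (r = (-1 - 2)*(-9) = -3*(-9) = 27)
((-2 - 4)*2 + (15 + r))*(-33) = ((-2 - 4)*2 + (15 + 27))*(-33) = (-6*2 + 42)*(-33) = (-12 + 42)*(-33) = 30*(-33) = -990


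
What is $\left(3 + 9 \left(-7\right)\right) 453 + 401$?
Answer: $-26779$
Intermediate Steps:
$\left(3 + 9 \left(-7\right)\right) 453 + 401 = \left(3 - 63\right) 453 + 401 = \left(-60\right) 453 + 401 = -27180 + 401 = -26779$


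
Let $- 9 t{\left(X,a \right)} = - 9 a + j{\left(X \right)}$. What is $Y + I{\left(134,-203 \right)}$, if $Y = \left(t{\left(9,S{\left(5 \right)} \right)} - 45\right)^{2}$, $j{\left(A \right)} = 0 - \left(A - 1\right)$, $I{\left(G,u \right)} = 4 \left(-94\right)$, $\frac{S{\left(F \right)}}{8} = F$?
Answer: $- \frac{29087}{81} \approx -359.1$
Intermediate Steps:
$S{\left(F \right)} = 8 F$
$I{\left(G,u \right)} = -376$
$j{\left(A \right)} = 1 - A$ ($j{\left(A \right)} = 0 - \left(A - 1\right) = 0 - \left(-1 + A\right) = 1 - A$)
$t{\left(X,a \right)} = - \frac{1}{9} + a + \frac{X}{9}$ ($t{\left(X,a \right)} = - \frac{- 9 a - \left(-1 + X\right)}{9} = - \frac{1 - X - 9 a}{9} = - \frac{1}{9} + a + \frac{X}{9}$)
$Y = \frac{1369}{81}$ ($Y = \left(\left(- \frac{1}{9} + 8 \cdot 5 + \frac{1}{9} \cdot 9\right) - 45\right)^{2} = \left(\left(- \frac{1}{9} + 40 + 1\right) - 45\right)^{2} = \left(\frac{368}{9} - 45\right)^{2} = \left(- \frac{37}{9}\right)^{2} = \frac{1369}{81} \approx 16.901$)
$Y + I{\left(134,-203 \right)} = \frac{1369}{81} - 376 = - \frac{29087}{81}$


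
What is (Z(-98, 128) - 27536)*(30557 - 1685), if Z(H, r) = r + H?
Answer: -794153232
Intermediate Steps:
Z(H, r) = H + r
(Z(-98, 128) - 27536)*(30557 - 1685) = ((-98 + 128) - 27536)*(30557 - 1685) = (30 - 27536)*28872 = -27506*28872 = -794153232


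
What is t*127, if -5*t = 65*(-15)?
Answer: 24765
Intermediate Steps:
t = 195 (t = -13*(-15) = -1/5*(-975) = 195)
t*127 = 195*127 = 24765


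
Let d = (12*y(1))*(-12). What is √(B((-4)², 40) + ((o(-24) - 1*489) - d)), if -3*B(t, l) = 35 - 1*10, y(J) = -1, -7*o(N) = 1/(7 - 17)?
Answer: I*√28282170/210 ≈ 25.324*I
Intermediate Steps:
o(N) = 1/70 (o(N) = -1/(7*(7 - 17)) = -⅐/(-10) = -⅐*(-⅒) = 1/70)
B(t, l) = -25/3 (B(t, l) = -(35 - 1*10)/3 = -(35 - 10)/3 = -⅓*25 = -25/3)
d = 144 (d = (12*(-1))*(-12) = -12*(-12) = 144)
√(B((-4)², 40) + ((o(-24) - 1*489) - d)) = √(-25/3 + ((1/70 - 1*489) - 1*144)) = √(-25/3 + ((1/70 - 489) - 144)) = √(-25/3 + (-34229/70 - 144)) = √(-25/3 - 44309/70) = √(-134677/210) = I*√28282170/210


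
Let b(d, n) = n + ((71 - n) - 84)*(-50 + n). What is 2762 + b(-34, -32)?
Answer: 1172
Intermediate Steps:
b(d, n) = n + (-50 + n)*(-13 - n) (b(d, n) = n + (-13 - n)*(-50 + n) = n + (-50 + n)*(-13 - n))
2762 + b(-34, -32) = 2762 + (650 - 1*(-32)**2 + 38*(-32)) = 2762 + (650 - 1*1024 - 1216) = 2762 + (650 - 1024 - 1216) = 2762 - 1590 = 1172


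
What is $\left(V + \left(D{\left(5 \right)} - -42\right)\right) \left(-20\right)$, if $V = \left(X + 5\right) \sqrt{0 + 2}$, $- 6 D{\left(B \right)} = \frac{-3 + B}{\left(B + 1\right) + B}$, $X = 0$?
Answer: $- \frac{27700}{33} - 100 \sqrt{2} \approx -980.82$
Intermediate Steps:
$D{\left(B \right)} = - \frac{-3 + B}{6 \left(1 + 2 B\right)}$ ($D{\left(B \right)} = - \frac{\left(-3 + B\right) \frac{1}{\left(B + 1\right) + B}}{6} = - \frac{\left(-3 + B\right) \frac{1}{\left(1 + B\right) + B}}{6} = - \frac{\left(-3 + B\right) \frac{1}{1 + 2 B}}{6} = - \frac{\frac{1}{1 + 2 B} \left(-3 + B\right)}{6} = - \frac{-3 + B}{6 \left(1 + 2 B\right)}$)
$V = 5 \sqrt{2}$ ($V = \left(0 + 5\right) \sqrt{0 + 2} = 5 \sqrt{2} \approx 7.0711$)
$\left(V + \left(D{\left(5 \right)} - -42\right)\right) \left(-20\right) = \left(5 \sqrt{2} + \left(\frac{3 - 5}{6 \left(1 + 2 \cdot 5\right)} - -42\right)\right) \left(-20\right) = \left(5 \sqrt{2} + \left(\frac{3 - 5}{6 \left(1 + 10\right)} + 42\right)\right) \left(-20\right) = \left(5 \sqrt{2} + \left(\frac{1}{6} \cdot \frac{1}{11} \left(-2\right) + 42\right)\right) \left(-20\right) = \left(5 \sqrt{2} + \left(- \frac{1}{33} + 42\right)\right) \left(-20\right) = \left(5 \sqrt{2} + \frac{1385}{33}\right) \left(-20\right) = \left(\frac{1385}{33} + 5 \sqrt{2}\right) \left(-20\right) = - \frac{27700}{33} - 100 \sqrt{2}$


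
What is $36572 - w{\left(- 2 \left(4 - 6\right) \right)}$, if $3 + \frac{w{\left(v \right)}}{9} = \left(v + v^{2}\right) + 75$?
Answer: $35744$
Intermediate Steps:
$w{\left(v \right)} = 648 + 9 v + 9 v^{2}$ ($w{\left(v \right)} = -27 + 9 \left(\left(v + v^{2}\right) + 75\right) = -27 + 9 \left(75 + v + v^{2}\right) = -27 + \left(675 + 9 v + 9 v^{2}\right) = 648 + 9 v + 9 v^{2}$)
$36572 - w{\left(- 2 \left(4 - 6\right) \right)} = 36572 - \left(648 + 9 \left(- 2 \left(4 - 6\right)\right) + 9 \left(- 2 \left(4 - 6\right)\right)^{2}\right) = 36572 - \left(648 + 9 \left(\left(-2\right) \left(-2\right)\right) + 9 \left(\left(-2\right) \left(-2\right)\right)^{2}\right) = 36572 - \left(648 + 9 \cdot 4 + 9 \cdot 4^{2}\right) = 36572 - \left(648 + 36 + 9 \cdot 16\right) = 36572 - \left(648 + 36 + 144\right) = 36572 - 828 = 35744$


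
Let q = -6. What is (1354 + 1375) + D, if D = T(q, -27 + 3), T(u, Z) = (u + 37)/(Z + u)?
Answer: 81839/30 ≈ 2728.0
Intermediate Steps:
T(u, Z) = (37 + u)/(Z + u)
D = -31/30 (D = (37 - 6)/((-27 + 3) - 6) = 31/(-24 - 6) = 31/(-30) = -1/30*31 = -31/30 ≈ -1.0333)
(1354 + 1375) + D = (1354 + 1375) - 31/30 = 2729 - 31/30 = 81839/30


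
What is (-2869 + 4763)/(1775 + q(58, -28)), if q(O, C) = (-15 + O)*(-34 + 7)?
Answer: 947/307 ≈ 3.0847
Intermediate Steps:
q(O, C) = 405 - 27*O (q(O, C) = (-15 + O)*(-27) = 405 - 27*O)
(-2869 + 4763)/(1775 + q(58, -28)) = (-2869 + 4763)/(1775 + (405 - 27*58)) = 1894/(1775 + (405 - 1566)) = 1894/(1775 - 1161) = 1894/614 = 1894*(1/614) = 947/307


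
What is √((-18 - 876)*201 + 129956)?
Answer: I*√49738 ≈ 223.02*I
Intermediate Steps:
√((-18 - 876)*201 + 129956) = √(-894*201 + 129956) = √(-179694 + 129956) = √(-49738) = I*√49738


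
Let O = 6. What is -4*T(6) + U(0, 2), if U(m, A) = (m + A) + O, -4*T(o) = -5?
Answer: 3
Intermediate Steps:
T(o) = 5/4 (T(o) = -1/4*(-5) = 5/4)
U(m, A) = 6 + A + m (U(m, A) = (m + A) + 6 = (A + m) + 6 = 6 + A + m)
-4*T(6) + U(0, 2) = -4*5/4 + (6 + 2 + 0) = -5 + 8 = 3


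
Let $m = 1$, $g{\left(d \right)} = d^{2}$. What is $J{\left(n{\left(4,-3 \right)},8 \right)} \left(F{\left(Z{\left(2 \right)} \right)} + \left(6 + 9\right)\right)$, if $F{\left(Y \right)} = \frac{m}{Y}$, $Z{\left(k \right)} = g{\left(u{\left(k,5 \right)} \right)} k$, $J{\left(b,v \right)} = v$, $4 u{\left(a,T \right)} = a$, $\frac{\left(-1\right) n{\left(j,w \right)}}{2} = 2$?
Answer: $136$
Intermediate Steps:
$n{\left(j,w \right)} = -4$ ($n{\left(j,w \right)} = \left(-2\right) 2 = -4$)
$u{\left(a,T \right)} = \frac{a}{4}$
$Z{\left(k \right)} = \frac{k^{3}}{16}$ ($Z{\left(k \right)} = \left(\frac{k}{4}\right)^{2} k = \frac{k^{2}}{16} k = \frac{k^{3}}{16}$)
$F{\left(Y \right)} = \frac{1}{Y}$ ($F{\left(Y \right)} = 1 \frac{1}{Y} = \frac{1}{Y}$)
$J{\left(n{\left(4,-3 \right)},8 \right)} \left(F{\left(Z{\left(2 \right)} \right)} + \left(6 + 9\right)\right) = 8 \left(\frac{1}{\frac{1}{16} \cdot 2^{3}} + \left(6 + 9\right)\right) = 8 \left(\frac{1}{\frac{1}{16} \cdot 8} + 15\right) = 8 \left(\frac{1}{\frac{1}{2}} + 15\right) = 8 \left(2 + 15\right) = 8 \cdot 17 = 136$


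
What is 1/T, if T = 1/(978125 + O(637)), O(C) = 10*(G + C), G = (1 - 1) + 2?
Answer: 984515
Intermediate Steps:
G = 2 (G = 0 + 2 = 2)
O(C) = 20 + 10*C (O(C) = 10*(2 + C) = 20 + 10*C)
T = 1/984515 (T = 1/(978125 + (20 + 10*637)) = 1/(978125 + (20 + 6370)) = 1/(978125 + 6390) = 1/984515 ≈ 1.0157e-6)
1/T = 1/(1/984515) = 984515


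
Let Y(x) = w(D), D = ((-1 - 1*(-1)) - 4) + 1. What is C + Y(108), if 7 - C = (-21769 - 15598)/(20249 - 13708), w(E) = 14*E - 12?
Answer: -270060/6541 ≈ -41.287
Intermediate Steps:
D = -3 (D = ((-1 + 1) - 4) + 1 = (0 - 4) + 1 = -4 + 1 = -3)
w(E) = -12 + 14*E
Y(x) = -54 (Y(x) = -12 + 14*(-3) = -12 - 42 = -54)
C = 83154/6541 (C = 7 - (-21769 - 15598)/(20249 - 13708) = 7 - (-37367)/6541 = 7 - 1*(-37367/6541) = 7 + 37367/6541 = 83154/6541 ≈ 12.713)
C + Y(108) = 83154/6541 - 54 = -270060/6541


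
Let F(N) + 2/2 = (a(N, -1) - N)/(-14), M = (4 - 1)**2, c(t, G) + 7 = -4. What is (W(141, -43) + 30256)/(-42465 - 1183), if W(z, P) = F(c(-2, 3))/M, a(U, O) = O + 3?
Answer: -423581/611072 ≈ -0.69318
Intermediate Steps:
c(t, G) = -11 (c(t, G) = -7 - 4 = -11)
M = 9 (M = 3**2 = 9)
a(U, O) = 3 + O
F(N) = -8/7 + N/14 (F(N) = -1 + ((3 - 1) - N)/(-14) = -1 + (2 - N)*(-1/14) = -1 + (-1/7 + N/14) = -8/7 + N/14)
W(z, P) = -3/14 (W(z, P) = (-8/7 + (1/14)*(-11))/9 = (-8/7 - 11/14)*(1/9) = -27/14*1/9 = -3/14)
(W(141, -43) + 30256)/(-42465 - 1183) = (-3/14 + 30256)/(-42465 - 1183) = (423581/14)/(-43648) = (423581/14)*(-1/43648) = -423581/611072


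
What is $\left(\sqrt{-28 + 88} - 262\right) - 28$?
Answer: $-290 + 2 \sqrt{15} \approx -282.25$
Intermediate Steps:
$\left(\sqrt{-28 + 88} - 262\right) - 28 = \left(\sqrt{60} - 262\right) - 28 = \left(2 \sqrt{15} - 262\right) - 28 = \left(-262 + 2 \sqrt{15}\right) - 28 = -290 + 2 \sqrt{15}$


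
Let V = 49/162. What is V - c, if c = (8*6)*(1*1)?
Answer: -7727/162 ≈ -47.698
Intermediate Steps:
V = 49/162 (V = 49*(1/162) = 49/162 ≈ 0.30247)
c = 48 (c = 48*1 = 48)
V - c = 49/162 - 1*48 = 49/162 - 48 = -7727/162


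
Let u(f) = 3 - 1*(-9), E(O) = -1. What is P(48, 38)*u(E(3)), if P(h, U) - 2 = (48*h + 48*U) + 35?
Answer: 49980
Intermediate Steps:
P(h, U) = 37 + 48*U + 48*h (P(h, U) = 2 + ((48*h + 48*U) + 35) = 2 + ((48*U + 48*h) + 35) = 2 + (35 + 48*U + 48*h) = 37 + 48*U + 48*h)
u(f) = 12 (u(f) = 3 + 9 = 12)
P(48, 38)*u(E(3)) = (37 + 48*38 + 48*48)*12 = (37 + 1824 + 2304)*12 = 4165*12 = 49980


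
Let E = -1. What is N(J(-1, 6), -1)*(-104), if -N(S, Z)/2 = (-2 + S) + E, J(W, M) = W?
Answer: -832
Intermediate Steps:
N(S, Z) = 6 - 2*S (N(S, Z) = -2*((-2 + S) - 1) = -2*(-3 + S) = 6 - 2*S)
N(J(-1, 6), -1)*(-104) = (6 - 2*(-1))*(-104) = (6 + 2)*(-104) = 8*(-104) = -832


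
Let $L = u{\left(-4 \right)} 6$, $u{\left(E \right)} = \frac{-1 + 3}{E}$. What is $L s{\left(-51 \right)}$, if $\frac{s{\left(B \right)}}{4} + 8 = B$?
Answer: $708$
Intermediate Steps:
$u{\left(E \right)} = \frac{2}{E}$
$s{\left(B \right)} = -32 + 4 B$
$L = -3$ ($L = \frac{2}{-4} \cdot 6 = 2 \left(- \frac{1}{4}\right) 6 = \left(- \frac{1}{2}\right) 6 = -3$)
$L s{\left(-51 \right)} = - 3 \left(-32 + 4 \left(-51\right)\right) = - 3 \left(-32 - 204\right) = \left(-3\right) \left(-236\right) = 708$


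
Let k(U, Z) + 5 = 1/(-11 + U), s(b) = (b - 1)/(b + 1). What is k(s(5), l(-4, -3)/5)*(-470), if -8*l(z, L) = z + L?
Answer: 74260/31 ≈ 2395.5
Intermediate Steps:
s(b) = (-1 + b)/(1 + b)
l(z, L) = -L/8 - z/8 (l(z, L) = -(z + L)/8 = -(L + z)/8 = -L/8 - z/8)
k(U, Z) = -5 + 1/(-11 + U)
k(s(5), l(-4, -3)/5)*(-470) = ((56 - 5*(-1 + 5)/(1 + 5))/(-11 + (-1 + 5)/(1 + 5)))*(-470) = ((56 - 5*4/6)/(-11 + 4/6))*(-470) = ((56 - 5*4/6)/(-11 + (1/6)*4))*(-470) = ((56 - 5*2/3)/(-11 + 2/3))*(-470) = ((56 - 10/3)/(-31/3))*(-470) = -3/31*158/3*(-470) = -158/31*(-470) = 74260/31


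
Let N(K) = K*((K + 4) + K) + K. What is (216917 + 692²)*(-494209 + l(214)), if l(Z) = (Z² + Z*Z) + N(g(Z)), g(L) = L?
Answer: -215660799855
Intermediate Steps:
N(K) = K + K*(4 + 2*K) (N(K) = K*((4 + K) + K) + K = K*(4 + 2*K) + K = K + K*(4 + 2*K))
l(Z) = 2*Z² + Z*(5 + 2*Z) (l(Z) = (Z² + Z*Z) + Z*(5 + 2*Z) = (Z² + Z²) + Z*(5 + 2*Z) = 2*Z² + Z*(5 + 2*Z))
(216917 + 692²)*(-494209 + l(214)) = (216917 + 692²)*(-494209 + 214*(5 + 4*214)) = (216917 + 478864)*(-494209 + 214*(5 + 856)) = 695781*(-494209 + 214*861) = 695781*(-494209 + 184254) = 695781*(-309955) = -215660799855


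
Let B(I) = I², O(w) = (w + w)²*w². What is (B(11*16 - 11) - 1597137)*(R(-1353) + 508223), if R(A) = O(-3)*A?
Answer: -109659923112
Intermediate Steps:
O(w) = 4*w⁴ (O(w) = (2*w)²*w² = (4*w²)*w² = 4*w⁴)
R(A) = 324*A (R(A) = (4*(-3)⁴)*A = (4*81)*A = 324*A)
(B(11*16 - 11) - 1597137)*(R(-1353) + 508223) = ((11*16 - 11)² - 1597137)*(324*(-1353) + 508223) = ((176 - 11)² - 1597137)*(-438372 + 508223) = (165² - 1597137)*69851 = (27225 - 1597137)*69851 = -1569912*69851 = -109659923112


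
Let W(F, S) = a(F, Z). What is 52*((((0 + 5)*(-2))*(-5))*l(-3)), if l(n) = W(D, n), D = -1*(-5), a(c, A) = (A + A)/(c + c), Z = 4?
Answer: 2080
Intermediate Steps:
a(c, A) = A/c (a(c, A) = (2*A)/((2*c)) = (2*A)*(1/(2*c)) = A/c)
D = 5
W(F, S) = 4/F
l(n) = ⅘ (l(n) = 4/5 = 4*(⅕) = ⅘)
52*((((0 + 5)*(-2))*(-5))*l(-3)) = 52*((((0 + 5)*(-2))*(-5))*(⅘)) = 52*(((5*(-2))*(-5))*(⅘)) = 52*(-10*(-5)*(⅘)) = 52*(50*(⅘)) = 52*40 = 2080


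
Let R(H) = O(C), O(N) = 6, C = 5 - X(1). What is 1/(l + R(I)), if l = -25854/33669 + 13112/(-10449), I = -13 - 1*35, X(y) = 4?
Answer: 303021/1205192 ≈ 0.25143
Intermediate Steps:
I = -48 (I = -13 - 35 = -48)
C = 1 (C = 5 - 1*4 = 5 - 4 = 1)
R(H) = 6
l = -612934/303021 (l = -25854*1/33669 + 13112*(-1/10449) = -8618/11223 - 13112/10449 = -612934/303021 ≈ -2.0227)
1/(l + R(I)) = 1/(-612934/303021 + 6) = 1/(1205192/303021) = 303021/1205192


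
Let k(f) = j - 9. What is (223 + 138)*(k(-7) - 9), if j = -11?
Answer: -10469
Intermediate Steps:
k(f) = -20 (k(f) = -11 - 9 = -20)
(223 + 138)*(k(-7) - 9) = (223 + 138)*(-20 - 9) = 361*(-29) = -10469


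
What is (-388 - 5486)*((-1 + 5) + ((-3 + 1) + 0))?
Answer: -11748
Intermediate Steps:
(-388 - 5486)*((-1 + 5) + ((-3 + 1) + 0)) = -5874*(4 + (-2 + 0)) = -5874*(4 - 2) = -5874*2 = -11748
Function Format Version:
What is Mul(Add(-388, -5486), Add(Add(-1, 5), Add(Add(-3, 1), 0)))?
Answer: -11748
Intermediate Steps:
Mul(Add(-388, -5486), Add(Add(-1, 5), Add(Add(-3, 1), 0))) = Mul(-5874, Add(4, Add(-2, 0))) = Mul(-5874, Add(4, -2)) = Mul(-5874, 2) = -11748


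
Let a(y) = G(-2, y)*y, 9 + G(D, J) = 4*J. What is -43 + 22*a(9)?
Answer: 5303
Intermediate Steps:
G(D, J) = -9 + 4*J
a(y) = y*(-9 + 4*y) (a(y) = (-9 + 4*y)*y = y*(-9 + 4*y))
-43 + 22*a(9) = -43 + 22*(9*(-9 + 4*9)) = -43 + 22*(9*(-9 + 36)) = -43 + 22*(9*27) = -43 + 22*243 = -43 + 5346 = 5303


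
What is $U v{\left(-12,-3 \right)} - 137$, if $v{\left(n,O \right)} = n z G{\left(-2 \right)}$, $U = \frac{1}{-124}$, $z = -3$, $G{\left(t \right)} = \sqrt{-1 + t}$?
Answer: $-137 - \frac{9 i \sqrt{3}}{31} \approx -137.0 - 0.50285 i$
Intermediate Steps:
$U = - \frac{1}{124} \approx -0.0080645$
$v{\left(n,O \right)} = - 3 i n \sqrt{3}$ ($v{\left(n,O \right)} = n \left(-3\right) \sqrt{-1 - 2} = - 3 n \sqrt{-3} = - 3 n i \sqrt{3} = - 3 i n \sqrt{3}$)
$U v{\left(-12,-3 \right)} - 137 = - \frac{\left(-3\right) i \left(-12\right) \sqrt{3}}{124} - 137 = - \frac{36 i \sqrt{3}}{124} - 137 = - \frac{9 i \sqrt{3}}{31} - 137 = -137 - \frac{9 i \sqrt{3}}{31}$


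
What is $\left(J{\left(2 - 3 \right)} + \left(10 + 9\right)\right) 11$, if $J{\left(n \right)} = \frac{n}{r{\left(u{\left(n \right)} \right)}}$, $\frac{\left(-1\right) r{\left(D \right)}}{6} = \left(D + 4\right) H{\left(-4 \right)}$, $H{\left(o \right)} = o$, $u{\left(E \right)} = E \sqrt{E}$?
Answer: $\frac{21307}{102} - \frac{11 i}{408} \approx 208.89 - 0.026961 i$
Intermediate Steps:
$u{\left(E \right)} = E^{\frac{3}{2}}$
$r{\left(D \right)} = 96 + 24 D$ ($r{\left(D \right)} = - 6 \left(D + 4\right) \left(-4\right) = - 6 \left(4 + D\right) \left(-4\right) = - 6 \left(-16 - 4 D\right) = 96 + 24 D$)
$J{\left(n \right)} = \frac{n}{96 + 24 n^{\frac{3}{2}}}$
$\left(J{\left(2 - 3 \right)} + \left(10 + 9\right)\right) 11 = \left(\frac{2 - 3}{24 \left(4 + \left(2 - 3\right)^{\frac{3}{2}}\right)} + \left(10 + 9\right)\right) 11 = \left(\frac{1}{24} \left(-1\right) \frac{1}{4 + \left(-1\right)^{\frac{3}{2}}} + 19\right) 11 = \left(\frac{1}{24} \left(-1\right) \frac{1}{4 - i} + 19\right) 11 = \left(\frac{1}{24} \left(-1\right) \frac{4 + i}{17} + 19\right) 11 = \left(\left(- \frac{1}{102} - \frac{i}{408}\right) + 19\right) 11 = \left(\frac{1937}{102} - \frac{i}{408}\right) 11 = \frac{21307}{102} - \frac{11 i}{408}$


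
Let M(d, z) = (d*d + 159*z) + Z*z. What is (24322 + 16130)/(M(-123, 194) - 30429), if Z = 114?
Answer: 6742/6277 ≈ 1.0741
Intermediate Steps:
M(d, z) = d² + 273*z (M(d, z) = (d*d + 159*z) + 114*z = (d² + 159*z) + 114*z = d² + 273*z)
(24322 + 16130)/(M(-123, 194) - 30429) = (24322 + 16130)/(((-123)² + 273*194) - 30429) = 40452/((15129 + 52962) - 30429) = 40452/(68091 - 30429) = 40452/37662 = 40452*(1/37662) = 6742/6277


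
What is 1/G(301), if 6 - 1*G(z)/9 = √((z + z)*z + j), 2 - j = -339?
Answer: -2/544521 - √181543/1633563 ≈ -0.00026450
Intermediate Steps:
j = 341 (j = 2 - 1*(-339) = 2 + 339 = 341)
G(z) = 54 - 9*√(341 + 2*z²) (G(z) = 54 - 9*√((z + z)*z + 341) = 54 - 9*√((2*z)*z + 341) = 54 - 9*√(2*z² + 341) = 54 - 9*√(341 + 2*z²))
1/G(301) = 1/(54 - 9*√(341 + 2*301²)) = 1/(54 - 9*√(341 + 2*90601)) = 1/(54 - 9*√(341 + 181202)) = 1/(54 - 9*√181543)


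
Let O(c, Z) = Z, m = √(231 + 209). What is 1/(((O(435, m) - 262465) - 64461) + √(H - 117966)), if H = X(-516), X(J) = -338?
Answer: 1/(2*(-163463 + √110 + 2*I*√7394)) ≈ -3.059e-6 - 3.2185e-9*I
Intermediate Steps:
m = 2*√110 (m = √440 = 2*√110 ≈ 20.976)
H = -338
1/(((O(435, m) - 262465) - 64461) + √(H - 117966)) = 1/(((2*√110 - 262465) - 64461) + √(-338 - 117966)) = 1/(((-262465 + 2*√110) - 64461) + √(-118304)) = 1/((-326926 + 2*√110) + 4*I*√7394) = 1/(-326926 + 2*√110 + 4*I*√7394)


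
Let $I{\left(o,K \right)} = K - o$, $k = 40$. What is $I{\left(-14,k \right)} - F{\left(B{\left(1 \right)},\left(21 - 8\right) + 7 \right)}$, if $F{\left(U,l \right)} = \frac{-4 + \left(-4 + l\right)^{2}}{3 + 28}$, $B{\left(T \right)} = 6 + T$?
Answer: $\frac{1422}{31} \approx 45.871$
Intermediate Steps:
$F{\left(U,l \right)} = - \frac{4}{31} + \frac{\left(-4 + l\right)^{2}}{31}$ ($F{\left(U,l \right)} = \frac{-4 + \left(-4 + l\right)^{2}}{31} = \left(-4 + \left(-4 + l\right)^{2}\right) \frac{1}{31} = - \frac{4}{31} + \frac{\left(-4 + l\right)^{2}}{31}$)
$I{\left(-14,k \right)} - F{\left(B{\left(1 \right)},\left(21 - 8\right) + 7 \right)} = \left(40 - -14\right) - \left(- \frac{4}{31} + \frac{\left(-4 + \left(\left(21 - 8\right) + 7\right)\right)^{2}}{31}\right) = \left(40 + 14\right) - \left(- \frac{4}{31} + \frac{\left(-4 + \left(13 + 7\right)\right)^{2}}{31}\right) = 54 - \left(- \frac{4}{31} + \frac{\left(-4 + 20\right)^{2}}{31}\right) = 54 - \left(- \frac{4}{31} + \frac{16^{2}}{31}\right) = 54 - \left(- \frac{4}{31} + \frac{1}{31} \cdot 256\right) = 54 - \left(- \frac{4}{31} + \frac{256}{31}\right) = 54 - \frac{252}{31} = \frac{1422}{31}$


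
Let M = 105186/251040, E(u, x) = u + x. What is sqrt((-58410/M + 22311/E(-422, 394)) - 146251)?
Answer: I*sqrt(17255182541148853)/245434 ≈ 535.21*I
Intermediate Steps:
M = 17531/41840 (M = 105186*(1/251040) = 17531/41840 ≈ 0.41900)
sqrt((-58410/M + 22311/E(-422, 394)) - 146251) = sqrt((-58410/17531/41840 + 22311/(-422 + 394)) - 146251) = sqrt((-58410*41840/17531 + 22311/(-28)) - 146251) = sqrt((-2443874400/17531 + 22311*(-1/28)) - 146251) = sqrt((-2443874400/17531 - 22311/28) - 146251) = sqrt(-68819617341/490868 - 146251) = sqrt(-140609553209/490868) = I*sqrt(17255182541148853)/245434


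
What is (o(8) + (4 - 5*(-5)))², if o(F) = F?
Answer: 1369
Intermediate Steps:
(o(8) + (4 - 5*(-5)))² = (8 + (4 - 5*(-5)))² = (8 + (4 + 25))² = (8 + 29)² = 37² = 1369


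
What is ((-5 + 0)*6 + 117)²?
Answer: 7569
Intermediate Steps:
((-5 + 0)*6 + 117)² = (-5*6 + 117)² = (-30 + 117)² = 87² = 7569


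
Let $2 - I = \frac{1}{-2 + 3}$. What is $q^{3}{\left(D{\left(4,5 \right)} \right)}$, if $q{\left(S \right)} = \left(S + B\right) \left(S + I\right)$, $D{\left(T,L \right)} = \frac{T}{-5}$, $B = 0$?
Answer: $- \frac{64}{15625} \approx -0.004096$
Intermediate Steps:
$D{\left(T,L \right)} = - \frac{T}{5}$ ($D{\left(T,L \right)} = T \left(- \frac{1}{5}\right) = - \frac{T}{5}$)
$I = 1$ ($I = 2 - \frac{1}{-2 + 3} = 2 - 1^{-1} = 2 - 1 = 1$)
$q{\left(S \right)} = S \left(1 + S\right)$ ($q{\left(S \right)} = \left(S + 0\right) \left(S + 1\right) = S \left(1 + S\right)$)
$q^{3}{\left(D{\left(4,5 \right)} \right)} = \left(\left(- \frac{1}{5}\right) 4 \left(1 - \frac{4}{5}\right)\right)^{3} = \left(- \frac{4 \left(1 - \frac{4}{5}\right)}{5}\right)^{3} = \left(\left(- \frac{4}{5}\right) \frac{1}{5}\right)^{3} = \left(- \frac{4}{25}\right)^{3} = - \frac{64}{15625}$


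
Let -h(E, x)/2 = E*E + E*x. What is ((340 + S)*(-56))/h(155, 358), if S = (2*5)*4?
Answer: 112/837 ≈ 0.13381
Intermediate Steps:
h(E, x) = -2*E**2 - 2*E*x (h(E, x) = -2*(E*E + E*x) = -2*(E**2 + E*x) = -2*E**2 - 2*E*x)
S = 40 (S = 10*4 = 40)
((340 + S)*(-56))/h(155, 358) = ((340 + 40)*(-56))/((-2*155*(155 + 358))) = (380*(-56))/((-2*155*513)) = -21280/(-159030) = -21280*(-1/159030) = 112/837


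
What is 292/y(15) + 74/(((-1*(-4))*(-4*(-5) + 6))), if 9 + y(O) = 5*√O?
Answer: 24589/2548 + 730*√15/147 ≈ 28.883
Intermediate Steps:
y(O) = -9 + 5*√O
292/y(15) + 74/(((-1*(-4))*(-4*(-5) + 6))) = 292/(-9 + 5*√15) + 74/(((-1*(-4))*(-4*(-5) + 6))) = 292/(-9 + 5*√15) + 74/((4*(20 + 6))) = 292/(-9 + 5*√15) + 74/((4*26)) = 292/(-9 + 5*√15) + 74/104 = 292/(-9 + 5*√15) + 74*(1/104) = 292/(-9 + 5*√15) + 37/52 = 37/52 + 292/(-9 + 5*√15)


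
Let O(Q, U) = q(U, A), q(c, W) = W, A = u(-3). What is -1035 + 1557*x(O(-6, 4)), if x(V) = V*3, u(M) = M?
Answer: -15048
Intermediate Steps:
A = -3
O(Q, U) = -3
x(V) = 3*V
-1035 + 1557*x(O(-6, 4)) = -1035 + 1557*(3*(-3)) = -1035 + 1557*(-9) = -1035 - 14013 = -15048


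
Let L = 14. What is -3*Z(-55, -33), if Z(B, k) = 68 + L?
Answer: -246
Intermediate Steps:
Z(B, k) = 82 (Z(B, k) = 68 + 14 = 82)
-3*Z(-55, -33) = -3*82 = -246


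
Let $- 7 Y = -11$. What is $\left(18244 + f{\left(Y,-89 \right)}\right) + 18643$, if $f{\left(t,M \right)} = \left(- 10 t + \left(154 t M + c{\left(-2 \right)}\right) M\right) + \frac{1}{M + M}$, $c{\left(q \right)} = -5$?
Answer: $\frac{2434931057}{1246} \approx 1.9542 \cdot 10^{6}$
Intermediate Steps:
$Y = \frac{11}{7}$ ($Y = \left(- \frac{1}{7}\right) \left(-11\right) = \frac{11}{7} \approx 1.5714$)
$f{\left(t,M \right)} = \frac{1}{2 M} - 10 t + M \left(-5 + 154 M t\right)$ ($f{\left(t,M \right)} = \left(- 10 t + \left(154 t M - 5\right) M\right) + \frac{1}{M + M} = \left(- 10 t + \left(154 M t - 5\right) M\right) + \frac{1}{2 M} = \left(- 10 t + \left(-5 + 154 M t\right) M\right) + \frac{1}{2 M} = \left(- 10 t + M \left(-5 + 154 M t\right)\right) + \frac{1}{2 M} = \frac{1}{2 M} - 10 t + M \left(-5 + 154 M t\right)$)
$\left(18244 + f{\left(Y,-89 \right)}\right) + 18643 = \left(18244 + \left(\frac{1}{2 \left(-89\right)} - \frac{110}{7} - -445 + 154 \cdot \frac{11}{7} \left(-89\right)^{2}\right)\right) + 18643 = \left(18244 + \left(\frac{1}{2} \left(- \frac{1}{89}\right) - \frac{110}{7} + 445 + 154 \cdot \frac{11}{7} \cdot 7921\right)\right) + 18643 = \left(18244 + \left(- \frac{1}{178} - \frac{110}{7} + 445 + 1916882\right)\right) + 18643 = \left(18244 + \frac{2388969855}{1246}\right) + 18643 = \frac{2411701879}{1246} + 18643 = \frac{2434931057}{1246}$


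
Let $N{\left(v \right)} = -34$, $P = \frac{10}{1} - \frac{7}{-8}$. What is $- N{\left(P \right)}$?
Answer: $34$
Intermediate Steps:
$P = \frac{87}{8}$ ($P = 10 \cdot 1 - - \frac{7}{8} = 10 + \frac{7}{8} = \frac{87}{8} \approx 10.875$)
$- N{\left(P \right)} = \left(-1\right) \left(-34\right) = 34$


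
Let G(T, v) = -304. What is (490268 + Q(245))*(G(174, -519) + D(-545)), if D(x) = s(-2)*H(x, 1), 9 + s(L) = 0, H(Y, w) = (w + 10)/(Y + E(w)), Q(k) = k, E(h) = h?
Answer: -81070517101/544 ≈ -1.4903e+8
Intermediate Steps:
H(Y, w) = (10 + w)/(Y + w) (H(Y, w) = (w + 10)/(Y + w) = (10 + w)/(Y + w))
s(L) = -9 (s(L) = -9 + 0 = -9)
D(x) = -99/(1 + x) (D(x) = -9*(10 + 1)/(x + 1) = -9*11/(1 + x) = -99/(1 + x))
(490268 + Q(245))*(G(174, -519) + D(-545)) = (490268 + 245)*(-304 - 99/(1 - 545)) = 490513*(-304 - 99/(-544)) = 490513*(-304 - 99*(-1/544)) = 490513*(-304 + 99/544) = 490513*(-165277/544) = -81070517101/544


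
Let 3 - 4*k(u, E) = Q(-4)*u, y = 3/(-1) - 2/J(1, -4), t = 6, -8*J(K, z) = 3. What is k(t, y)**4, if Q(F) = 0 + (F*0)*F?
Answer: 81/256 ≈ 0.31641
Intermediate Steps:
J(K, z) = -3/8 (J(K, z) = -1/8*3 = -3/8)
Q(F) = 0 (Q(F) = 0 + 0*F = 0 + 0 = 0)
y = 7/3 (y = 3/(-1) - 2/(-3/8) = 3*(-1) - 2*(-8/3) = -3 + 16/3 = 7/3 ≈ 2.3333)
k(u, E) = 3/4 (k(u, E) = 3/4 - 0*u = 3/4 - 1/4*0 = 3/4 + 0 = 3/4)
k(t, y)**4 = (3/4)**4 = 81/256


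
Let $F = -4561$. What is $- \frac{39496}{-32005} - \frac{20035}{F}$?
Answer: $\frac{821361431}{145974805} \approx 5.6267$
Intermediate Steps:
$- \frac{39496}{-32005} - \frac{20035}{F} = - \frac{39496}{-32005} - \frac{20035}{-4561} = \left(-39496\right) \left(- \frac{1}{32005}\right) - - \frac{20035}{4561} = \frac{39496}{32005} + \frac{20035}{4561} = \frac{821361431}{145974805}$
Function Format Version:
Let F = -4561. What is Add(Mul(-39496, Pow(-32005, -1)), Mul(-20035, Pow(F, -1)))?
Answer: Rational(821361431, 145974805) ≈ 5.6267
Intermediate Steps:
Add(Mul(-39496, Pow(-32005, -1)), Mul(-20035, Pow(F, -1))) = Add(Mul(-39496, Pow(-32005, -1)), Mul(-20035, Pow(-4561, -1))) = Add(Mul(-39496, Rational(-1, 32005)), Mul(-20035, Rational(-1, 4561))) = Add(Rational(39496, 32005), Rational(20035, 4561)) = Rational(821361431, 145974805)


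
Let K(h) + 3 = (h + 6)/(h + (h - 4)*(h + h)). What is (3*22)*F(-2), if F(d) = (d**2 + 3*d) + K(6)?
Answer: -1518/5 ≈ -303.60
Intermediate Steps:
K(h) = -3 + (6 + h)/(h + 2*h*(-4 + h)) (K(h) = -3 + (h + 6)/(h + (h - 4)*(h + h)) = -3 + (6 + h)/(h + (-4 + h)*(2*h)) = -3 + (6 + h)/(h + 2*h*(-4 + h)))
F(d) = -13/5 + d**2 + 3*d (F(d) = (d**2 + 3*d) + 2*(3 - 3*6**2 + 11*6)/(6*(-7 + 2*6)) = (d**2 + 3*d) + 2*(1/6)*(3 - 3*36 + 66)/(-7 + 12) = (d**2 + 3*d) + 2*(1/6)*(3 - 108 + 66)/5 = (d**2 + 3*d) + 2*(1/6)*(1/5)*(-39) = (d**2 + 3*d) - 13/5 = -13/5 + d**2 + 3*d)
(3*22)*F(-2) = (3*22)*(-13/5 + (-2)**2 + 3*(-2)) = 66*(-13/5 + 4 - 6) = 66*(-23/5) = -1518/5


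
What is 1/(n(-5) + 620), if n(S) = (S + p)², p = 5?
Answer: 1/620 ≈ 0.0016129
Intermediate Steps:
n(S) = (5 + S)² (n(S) = (S + 5)² = (5 + S)²)
1/(n(-5) + 620) = 1/((5 - 5)² + 620) = 1/(0² + 620) = 1/(0 + 620) = 1/620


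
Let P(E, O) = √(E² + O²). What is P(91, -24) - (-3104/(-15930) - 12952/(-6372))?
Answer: -5914/2655 + √8857 ≈ 91.884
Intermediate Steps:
P(91, -24) - (-3104/(-15930) - 12952/(-6372)) = √(91² + (-24)²) - (-3104/(-15930) - 12952/(-6372)) = √(8281 + 576) - (-3104*(-1/15930) - 12952*(-1/6372)) = √8857 - (1552/7965 + 3238/1593) = √8857 - 1*5914/2655 = √8857 - 5914/2655 = -5914/2655 + √8857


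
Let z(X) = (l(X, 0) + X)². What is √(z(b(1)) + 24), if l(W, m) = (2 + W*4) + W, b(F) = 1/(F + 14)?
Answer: 2*√186/5 ≈ 5.4553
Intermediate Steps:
b(F) = 1/(14 + F)
l(W, m) = 2 + 5*W (l(W, m) = (2 + 4*W) + W = 2 + 5*W)
z(X) = (2 + 6*X)² (z(X) = ((2 + 5*X) + X)² = (2 + 6*X)²)
√(z(b(1)) + 24) = √(4*(1 + 3/(14 + 1))² + 24) = √(4*(1 + 3/15)² + 24) = √(4*(1 + 3*(1/15))² + 24) = √(4*(1 + ⅕)² + 24) = √(4*(6/5)² + 24) = √(4*(36/25) + 24) = √(144/25 + 24) = √(744/25) = 2*√186/5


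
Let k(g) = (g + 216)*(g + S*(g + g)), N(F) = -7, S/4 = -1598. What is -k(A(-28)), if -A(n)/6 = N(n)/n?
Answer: -16451721/4 ≈ -4.1129e+6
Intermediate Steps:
S = -6392 (S = 4*(-1598) = -6392)
A(n) = 42/n (A(n) = -(-42)/n = 42/n)
k(g) = -12783*g*(216 + g) (k(g) = (g + 216)*(g - 6392*(g + g)) = (216 + g)*(g - 12784*g) = (216 + g)*(-12783*g) = -12783*g*(216 + g))
-k(A(-28)) = -(-12783)*42/(-28)*(216 + 42/(-28)) = -(-12783)*42*(-1/28)*(216 + 42*(-1/28)) = -(-12783)*(-3)*(216 - 3/2)/2 = -(-12783)*(-3)*429/(2*2) = -1*16451721/4 = -16451721/4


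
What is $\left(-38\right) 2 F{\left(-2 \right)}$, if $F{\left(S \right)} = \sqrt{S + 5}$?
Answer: $- 76 \sqrt{3} \approx -131.64$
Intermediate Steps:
$F{\left(S \right)} = \sqrt{5 + S}$
$\left(-38\right) 2 F{\left(-2 \right)} = \left(-38\right) 2 \sqrt{5 - 2} = - 76 \sqrt{3}$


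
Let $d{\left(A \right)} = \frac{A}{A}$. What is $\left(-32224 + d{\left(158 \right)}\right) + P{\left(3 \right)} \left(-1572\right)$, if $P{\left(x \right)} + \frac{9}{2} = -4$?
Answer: $-18861$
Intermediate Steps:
$P{\left(x \right)} = - \frac{17}{2}$ ($P{\left(x \right)} = - \frac{9}{2} - 4 = - \frac{17}{2}$)
$d{\left(A \right)} = 1$
$\left(-32224 + d{\left(158 \right)}\right) + P{\left(3 \right)} \left(-1572\right) = \left(-32224 + 1\right) - -13362 = -32223 + 13362 = -18861$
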